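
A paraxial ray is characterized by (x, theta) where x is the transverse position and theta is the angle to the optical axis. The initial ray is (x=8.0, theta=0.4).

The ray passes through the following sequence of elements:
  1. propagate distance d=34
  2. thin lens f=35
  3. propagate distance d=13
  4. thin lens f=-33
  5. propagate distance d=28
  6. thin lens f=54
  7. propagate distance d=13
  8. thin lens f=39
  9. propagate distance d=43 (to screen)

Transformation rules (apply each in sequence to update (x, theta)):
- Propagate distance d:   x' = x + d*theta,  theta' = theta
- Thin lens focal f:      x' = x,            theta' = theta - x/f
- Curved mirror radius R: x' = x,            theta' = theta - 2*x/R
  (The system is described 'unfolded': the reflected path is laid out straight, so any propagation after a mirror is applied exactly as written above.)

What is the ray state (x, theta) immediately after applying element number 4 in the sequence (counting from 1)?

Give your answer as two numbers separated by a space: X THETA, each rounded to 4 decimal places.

Answer: 18.7771 0.3519

Derivation:
Initial: x=8.0000 theta=0.4000
After 1 (propagate distance d=34): x=21.6000 theta=0.4000
After 2 (thin lens f=35): x=21.6000 theta=-38/175 (≈-0.2171)
After 3 (propagate distance d=13): x=3286/175 (≈18.7771) theta=-38/175 (≈-0.2171)
After 4 (thin lens f=-33): x=3286/175 (≈18.7771) theta=2032/5775 (≈0.3519)
Rounded to 4 decimal places: x = 18.7771, theta = 0.3519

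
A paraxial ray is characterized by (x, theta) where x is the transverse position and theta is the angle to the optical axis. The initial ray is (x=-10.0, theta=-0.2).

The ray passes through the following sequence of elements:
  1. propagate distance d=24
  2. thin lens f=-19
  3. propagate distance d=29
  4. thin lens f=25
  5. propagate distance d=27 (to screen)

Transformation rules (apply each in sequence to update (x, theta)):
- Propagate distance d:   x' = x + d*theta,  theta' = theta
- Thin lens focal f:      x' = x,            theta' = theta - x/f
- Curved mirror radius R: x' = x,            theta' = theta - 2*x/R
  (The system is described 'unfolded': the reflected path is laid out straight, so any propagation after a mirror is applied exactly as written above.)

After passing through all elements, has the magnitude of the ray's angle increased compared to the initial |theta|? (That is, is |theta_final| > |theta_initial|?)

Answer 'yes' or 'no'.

Initial: x=-10.0000 theta=-0.2000
After 1 (propagate distance d=24): x=-14.8000 theta=-0.2000
After 2 (thin lens f=-19): x=-14.8000 theta=-93/95 (≈-0.9789)
After 3 (propagate distance d=29): x=-4103/95 (≈-43.1895) theta=-93/95 (≈-0.9789)
After 4 (thin lens f=25): x=-4103/95 (≈-43.1895) theta=1778/2375 (≈0.7486)
After 5 (propagate distance d=27 (to screen)): x=-54569/2375 (≈-22.9764) theta=1778/2375 (≈0.7486)
|theta_initial|=0.2000 |theta_final|=1778/2375 (≈0.7486) -> increased

Answer: yes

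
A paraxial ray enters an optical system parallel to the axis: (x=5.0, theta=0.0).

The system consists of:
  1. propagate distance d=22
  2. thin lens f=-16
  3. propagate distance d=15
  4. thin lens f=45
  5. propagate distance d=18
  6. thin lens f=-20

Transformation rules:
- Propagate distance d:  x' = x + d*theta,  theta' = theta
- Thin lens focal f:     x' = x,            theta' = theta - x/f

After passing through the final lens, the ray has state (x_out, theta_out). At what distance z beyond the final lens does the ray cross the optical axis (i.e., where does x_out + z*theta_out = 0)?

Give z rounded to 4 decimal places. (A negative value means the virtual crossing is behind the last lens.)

Initial: x=5.0000 theta=0.0000
After 1 (propagate distance d=22): x=5.0000 theta=0.0000
After 2 (thin lens f=-16): x=5.0000 theta=0.3125
After 3 (propagate distance d=15): x=9.6875 theta=0.3125
After 4 (thin lens f=45): x=9.6875 theta=7/72 (≈0.0972)
After 5 (propagate distance d=18): x=11.4375 theta=7/72 (≈0.0972)
After 6 (thin lens f=-20): x=11.4375 theta=1927/2880 (≈0.6691)
z_focus = -x_out/theta_out = -(11.4375)/(1927/2880) = -32940/1927 ≈ -17.0939
Rounded to 4 decimal places: z = -17.0939

Answer: -17.0939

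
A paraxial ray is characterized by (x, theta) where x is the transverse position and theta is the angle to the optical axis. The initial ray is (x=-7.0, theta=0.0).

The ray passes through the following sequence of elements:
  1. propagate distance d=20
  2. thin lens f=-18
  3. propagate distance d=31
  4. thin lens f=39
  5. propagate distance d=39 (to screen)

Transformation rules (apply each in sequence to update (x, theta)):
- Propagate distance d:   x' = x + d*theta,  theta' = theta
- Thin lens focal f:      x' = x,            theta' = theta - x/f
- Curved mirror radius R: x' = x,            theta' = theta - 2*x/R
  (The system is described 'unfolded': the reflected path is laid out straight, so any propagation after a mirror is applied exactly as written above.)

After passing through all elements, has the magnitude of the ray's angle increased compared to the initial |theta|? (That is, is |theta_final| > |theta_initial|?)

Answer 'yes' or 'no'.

Answer: yes

Derivation:
Initial: x=-7.0000 theta=0.0000
After 1 (propagate distance d=20): x=-7.0000 theta=0.0000
After 2 (thin lens f=-18): x=-7.0000 theta=-7/18 (≈-0.3889)
After 3 (propagate distance d=31): x=-343/18 (≈-19.0556) theta=-7/18 (≈-0.3889)
After 4 (thin lens f=39): x=-343/18 (≈-19.0556) theta=35/351 (≈0.0997)
After 5 (propagate distance d=39 (to screen)): x=-91/6 (≈-15.1667) theta=35/351 (≈0.0997)
|theta_initial|=0.0000 |theta_final|=35/351 (≈0.0997) -> increased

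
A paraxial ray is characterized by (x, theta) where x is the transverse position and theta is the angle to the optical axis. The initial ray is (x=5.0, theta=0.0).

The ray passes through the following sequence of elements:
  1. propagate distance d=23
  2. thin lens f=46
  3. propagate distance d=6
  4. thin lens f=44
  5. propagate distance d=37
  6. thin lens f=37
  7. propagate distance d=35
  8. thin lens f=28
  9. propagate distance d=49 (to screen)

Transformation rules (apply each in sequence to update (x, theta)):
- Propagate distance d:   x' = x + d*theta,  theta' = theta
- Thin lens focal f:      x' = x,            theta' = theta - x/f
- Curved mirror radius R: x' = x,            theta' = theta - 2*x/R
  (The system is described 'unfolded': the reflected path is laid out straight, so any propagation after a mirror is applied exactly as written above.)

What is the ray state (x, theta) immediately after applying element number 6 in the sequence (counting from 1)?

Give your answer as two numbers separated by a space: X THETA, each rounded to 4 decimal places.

Initial: x=5.0000 theta=0.0000
After 1 (propagate distance d=23): x=5.0000 theta=0.0000
After 2 (thin lens f=46): x=5.0000 theta=-5/46 (≈-0.1087)
After 3 (propagate distance d=6): x=100/23 (≈4.3478) theta=-5/46 (≈-0.1087)
After 4 (thin lens f=44): x=100/23 (≈4.3478) theta=-105/506 (≈-0.2075)
After 5 (propagate distance d=37): x=-1685/506 (≈-3.3300) theta=-105/506 (≈-0.2075)
After 6 (thin lens f=37): x=-1685/506 (≈-3.3300) theta=-100/851 (≈-0.1175)
Rounded to 4 decimal places: x = -3.3300, theta = -0.1175

Answer: -3.3300 -0.1175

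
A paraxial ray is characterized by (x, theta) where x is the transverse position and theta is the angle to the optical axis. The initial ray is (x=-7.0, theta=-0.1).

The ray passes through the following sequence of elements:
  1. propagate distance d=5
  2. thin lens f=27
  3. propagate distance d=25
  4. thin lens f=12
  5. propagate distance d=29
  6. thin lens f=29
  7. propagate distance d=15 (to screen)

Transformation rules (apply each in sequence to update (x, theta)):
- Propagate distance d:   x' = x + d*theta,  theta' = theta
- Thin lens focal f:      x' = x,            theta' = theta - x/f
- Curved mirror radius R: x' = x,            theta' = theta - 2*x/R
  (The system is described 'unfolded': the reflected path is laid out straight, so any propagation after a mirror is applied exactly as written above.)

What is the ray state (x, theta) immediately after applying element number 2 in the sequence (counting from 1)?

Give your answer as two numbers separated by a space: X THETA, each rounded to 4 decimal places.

Answer: -7.5000 0.1778

Derivation:
Initial: x=-7.0000 theta=-0.1000
After 1 (propagate distance d=5): x=-7.5000 theta=-0.1000
After 2 (thin lens f=27): x=-7.5000 theta=8/45 (≈0.1778)
Rounded to 4 decimal places: x = -7.5000, theta = 0.1778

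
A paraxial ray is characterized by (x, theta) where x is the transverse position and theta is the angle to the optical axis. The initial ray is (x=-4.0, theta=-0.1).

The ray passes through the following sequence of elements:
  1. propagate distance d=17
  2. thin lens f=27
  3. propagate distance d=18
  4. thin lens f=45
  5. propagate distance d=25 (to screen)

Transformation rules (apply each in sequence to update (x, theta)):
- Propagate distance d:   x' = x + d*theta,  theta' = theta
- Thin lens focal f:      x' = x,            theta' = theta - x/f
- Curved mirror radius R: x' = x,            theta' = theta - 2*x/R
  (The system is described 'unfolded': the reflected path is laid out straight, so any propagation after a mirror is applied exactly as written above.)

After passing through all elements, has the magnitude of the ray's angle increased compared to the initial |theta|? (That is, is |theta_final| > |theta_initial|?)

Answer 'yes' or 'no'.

Answer: yes

Derivation:
Initial: x=-4.0000 theta=-0.1000
After 1 (propagate distance d=17): x=-5.7000 theta=-0.1000
After 2 (thin lens f=27): x=-5.7000 theta=1/9 (≈0.1111)
After 3 (propagate distance d=18): x=-3.7000 theta=1/9 (≈0.1111)
After 4 (thin lens f=45): x=-3.7000 theta=29/150 (≈0.1933)
After 5 (propagate distance d=25 (to screen)): x=17/15 (≈1.1333) theta=29/150 (≈0.1933)
|theta_initial|=0.1000 |theta_final|=29/150 (≈0.1933) -> increased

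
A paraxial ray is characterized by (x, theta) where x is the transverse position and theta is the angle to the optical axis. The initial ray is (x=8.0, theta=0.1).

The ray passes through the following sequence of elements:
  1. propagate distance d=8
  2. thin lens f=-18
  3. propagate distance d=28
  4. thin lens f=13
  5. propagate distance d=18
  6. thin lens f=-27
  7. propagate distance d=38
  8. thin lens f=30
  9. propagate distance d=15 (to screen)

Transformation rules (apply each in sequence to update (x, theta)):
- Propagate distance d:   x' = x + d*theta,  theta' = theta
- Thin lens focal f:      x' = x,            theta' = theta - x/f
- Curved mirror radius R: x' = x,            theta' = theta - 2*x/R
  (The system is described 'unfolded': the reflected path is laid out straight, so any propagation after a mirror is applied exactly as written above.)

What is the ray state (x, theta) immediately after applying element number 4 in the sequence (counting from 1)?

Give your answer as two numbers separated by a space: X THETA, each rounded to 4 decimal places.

Answer: 25.2889 -1.3564

Derivation:
Initial: x=8.0000 theta=0.1000
After 1 (propagate distance d=8): x=8.8000 theta=0.1000
After 2 (thin lens f=-18): x=8.8000 theta=53/90 (≈0.5889)
After 3 (propagate distance d=28): x=1138/45 (≈25.2889) theta=53/90 (≈0.5889)
After 4 (thin lens f=13): x=1138/45 (≈25.2889) theta=-529/390 (≈-1.3564)
Rounded to 4 decimal places: x = 25.2889, theta = -1.3564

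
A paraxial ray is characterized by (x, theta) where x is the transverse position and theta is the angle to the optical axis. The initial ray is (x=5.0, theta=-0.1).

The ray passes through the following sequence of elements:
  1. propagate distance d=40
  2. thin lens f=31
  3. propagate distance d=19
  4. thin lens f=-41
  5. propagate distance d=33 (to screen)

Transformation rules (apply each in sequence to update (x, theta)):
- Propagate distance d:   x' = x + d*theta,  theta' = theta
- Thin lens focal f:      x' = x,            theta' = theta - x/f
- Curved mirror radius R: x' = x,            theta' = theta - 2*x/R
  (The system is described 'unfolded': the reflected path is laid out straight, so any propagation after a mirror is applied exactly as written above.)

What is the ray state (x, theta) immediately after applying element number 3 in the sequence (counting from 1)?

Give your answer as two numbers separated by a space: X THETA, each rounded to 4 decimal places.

Initial: x=5.0000 theta=-0.1000
After 1 (propagate distance d=40): x=1.0000 theta=-0.1000
After 2 (thin lens f=31): x=1.0000 theta=-41/310 (≈-0.1323)
After 3 (propagate distance d=19): x=-469/310 (≈-1.5129) theta=-41/310 (≈-0.1323)
Rounded to 4 decimal places: x = -1.5129, theta = -0.1323

Answer: -1.5129 -0.1323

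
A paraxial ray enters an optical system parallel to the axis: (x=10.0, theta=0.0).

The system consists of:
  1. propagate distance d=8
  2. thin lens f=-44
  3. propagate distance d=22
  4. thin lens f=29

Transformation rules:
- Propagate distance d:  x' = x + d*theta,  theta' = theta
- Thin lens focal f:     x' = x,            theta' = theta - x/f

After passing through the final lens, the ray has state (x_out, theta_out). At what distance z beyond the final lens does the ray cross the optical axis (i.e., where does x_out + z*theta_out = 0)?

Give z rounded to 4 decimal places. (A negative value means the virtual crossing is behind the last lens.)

Initial: x=10.0000 theta=0.0000
After 1 (propagate distance d=8): x=10.0000 theta=0.0000
After 2 (thin lens f=-44): x=10.0000 theta=5/22 (≈0.2273)
After 3 (propagate distance d=22): x=15.0000 theta=5/22 (≈0.2273)
After 4 (thin lens f=29): x=15.0000 theta=-185/638 (≈-0.2900)
z_focus = -x_out/theta_out = -(15.0000)/(-185/638) = 1914/37 ≈ 51.7297
Rounded to 4 decimal places: z = 51.7297

Answer: 51.7297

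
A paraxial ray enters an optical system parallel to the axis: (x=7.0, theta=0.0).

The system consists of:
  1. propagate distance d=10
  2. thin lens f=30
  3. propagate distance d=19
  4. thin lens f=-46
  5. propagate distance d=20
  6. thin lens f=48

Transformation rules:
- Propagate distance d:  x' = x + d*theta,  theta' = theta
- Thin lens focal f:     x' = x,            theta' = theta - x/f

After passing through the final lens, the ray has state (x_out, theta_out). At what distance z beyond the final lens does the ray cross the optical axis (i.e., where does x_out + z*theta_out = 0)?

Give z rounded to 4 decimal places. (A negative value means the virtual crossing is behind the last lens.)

Initial: x=7.0000 theta=0.0000
After 1 (propagate distance d=10): x=7.0000 theta=0.0000
After 2 (thin lens f=30): x=7.0000 theta=-7/30 (≈-0.2333)
After 3 (propagate distance d=19): x=77/30 (≈2.5667) theta=-7/30 (≈-0.2333)
After 4 (thin lens f=-46): x=77/30 (≈2.5667) theta=-49/276 (≈-0.1775)
After 5 (propagate distance d=20): x=-679/690 (≈-0.9841) theta=-49/276 (≈-0.1775)
After 6 (thin lens f=48): x=-679/690 (≈-0.9841) theta=-5201/33120 (≈-0.1570)
z_focus = -x_out/theta_out = -(-679/690)/(-5201/33120) = -4656/743 ≈ -6.2665
Rounded to 4 decimal places: z = -6.2665

Answer: -6.2665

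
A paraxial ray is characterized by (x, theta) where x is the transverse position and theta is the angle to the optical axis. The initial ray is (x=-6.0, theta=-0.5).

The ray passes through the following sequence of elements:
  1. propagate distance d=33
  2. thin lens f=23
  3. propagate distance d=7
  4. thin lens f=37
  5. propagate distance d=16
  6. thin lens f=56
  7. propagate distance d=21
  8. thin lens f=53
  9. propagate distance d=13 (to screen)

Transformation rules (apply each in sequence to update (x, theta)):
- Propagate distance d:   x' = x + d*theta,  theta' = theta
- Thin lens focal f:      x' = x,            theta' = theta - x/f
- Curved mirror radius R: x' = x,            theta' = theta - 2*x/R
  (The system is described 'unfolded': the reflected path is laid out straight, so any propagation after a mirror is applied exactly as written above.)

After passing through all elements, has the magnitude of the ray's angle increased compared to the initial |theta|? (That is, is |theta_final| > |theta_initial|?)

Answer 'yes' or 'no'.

Answer: yes

Derivation:
Initial: x=-6.0000 theta=-0.5000
After 1 (propagate distance d=33): x=-22.5000 theta=-0.5000
After 2 (thin lens f=23): x=-22.5000 theta=11/23 (≈0.4783)
After 3 (propagate distance d=7): x=-881/46 (≈-19.1522) theta=11/23 (≈0.4783)
After 4 (thin lens f=37): x=-881/46 (≈-19.1522) theta=1695/1702 (≈0.9959)
After 5 (propagate distance d=16): x=-5477/1702 (≈-3.2180) theta=1695/1702 (≈0.9959)
After 6 (thin lens f=56): x=-5477/1702 (≈-3.2180) theta=100397/95312 (≈1.0534)
After 7 (propagate distance d=21): x=257375/13616 (≈18.9024) theta=100397/95312 (≈1.0534)
After 8 (thin lens f=53): x=257375/13616 (≈18.9024) theta=439927/631442 (≈0.6967)
After 9 (propagate distance d=13 (to screen)): x=141238533/5051536 (≈27.9595) theta=439927/631442 (≈0.6967)
|theta_initial|=0.5000 |theta_final|=439927/631442 (≈0.6967) -> increased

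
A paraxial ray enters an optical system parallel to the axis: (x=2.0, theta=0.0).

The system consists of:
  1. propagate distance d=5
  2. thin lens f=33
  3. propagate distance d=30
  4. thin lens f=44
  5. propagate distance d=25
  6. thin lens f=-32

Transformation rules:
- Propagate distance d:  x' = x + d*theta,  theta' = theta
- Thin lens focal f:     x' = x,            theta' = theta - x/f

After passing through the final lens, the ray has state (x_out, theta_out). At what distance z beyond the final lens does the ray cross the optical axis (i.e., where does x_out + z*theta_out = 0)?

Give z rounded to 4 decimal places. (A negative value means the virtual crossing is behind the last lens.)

Answer: -13.1040

Derivation:
Initial: x=2.0000 theta=0.0000
After 1 (propagate distance d=5): x=2.0000 theta=0.0000
After 2 (thin lens f=33): x=2.0000 theta=-2/33 (≈-0.0606)
After 3 (propagate distance d=30): x=2/11 (≈0.1818) theta=-2/33 (≈-0.0606)
After 4 (thin lens f=44): x=2/11 (≈0.1818) theta=-47/726 (≈-0.0647)
After 5 (propagate distance d=25): x=-1043/726 (≈-1.4366) theta=-47/726 (≈-0.0647)
After 6 (thin lens f=-32): x=-1043/726 (≈-1.4366) theta=-849/7744 (≈-0.1096)
z_focus = -x_out/theta_out = -(-1043/726)/(-849/7744) = -33376/2547 ≈ -13.1040
Rounded to 4 decimal places: z = -13.1040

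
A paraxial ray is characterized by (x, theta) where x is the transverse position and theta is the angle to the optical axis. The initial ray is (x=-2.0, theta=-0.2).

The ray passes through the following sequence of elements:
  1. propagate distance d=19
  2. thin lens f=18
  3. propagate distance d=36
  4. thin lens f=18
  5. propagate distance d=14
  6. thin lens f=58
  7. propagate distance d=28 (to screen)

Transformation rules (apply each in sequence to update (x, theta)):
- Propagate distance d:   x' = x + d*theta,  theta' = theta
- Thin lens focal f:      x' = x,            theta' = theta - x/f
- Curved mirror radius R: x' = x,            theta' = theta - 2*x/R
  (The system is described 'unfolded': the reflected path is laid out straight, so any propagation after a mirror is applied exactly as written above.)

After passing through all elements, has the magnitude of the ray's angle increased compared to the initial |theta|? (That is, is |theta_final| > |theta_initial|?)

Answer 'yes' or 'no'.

Answer: no

Derivation:
Initial: x=-2.0000 theta=-0.2000
After 1 (propagate distance d=19): x=-5.8000 theta=-0.2000
After 2 (thin lens f=18): x=-5.8000 theta=11/90 (≈0.1222)
After 3 (propagate distance d=36): x=-1.4000 theta=11/90 (≈0.1222)
After 4 (thin lens f=18): x=-1.4000 theta=0.2000
After 5 (propagate distance d=14): x=1.4000 theta=0.2000
After 6 (thin lens f=58): x=1.4000 theta=51/290 (≈0.1759)
After 7 (propagate distance d=28 (to screen)): x=917/145 (≈6.3241) theta=51/290 (≈0.1759)
|theta_initial|=0.2000 |theta_final|=51/290 (≈0.1759) -> not increased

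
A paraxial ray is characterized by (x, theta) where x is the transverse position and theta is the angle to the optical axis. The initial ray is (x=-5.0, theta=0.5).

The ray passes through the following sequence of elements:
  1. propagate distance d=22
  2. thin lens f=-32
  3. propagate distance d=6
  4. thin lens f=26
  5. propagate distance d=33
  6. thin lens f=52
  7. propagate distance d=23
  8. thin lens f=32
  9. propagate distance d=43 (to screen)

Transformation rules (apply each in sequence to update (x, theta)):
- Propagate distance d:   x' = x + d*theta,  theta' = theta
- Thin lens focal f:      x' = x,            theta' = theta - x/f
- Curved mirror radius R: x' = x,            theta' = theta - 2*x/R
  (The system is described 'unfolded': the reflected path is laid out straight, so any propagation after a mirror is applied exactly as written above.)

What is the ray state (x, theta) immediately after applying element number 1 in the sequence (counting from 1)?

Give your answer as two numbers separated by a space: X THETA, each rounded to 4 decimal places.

Initial: x=-5.0000 theta=0.5000
After 1 (propagate distance d=22): x=6.0000 theta=0.5000
Rounded to 4 decimal places: x = 6.0000, theta = 0.5000

Answer: 6.0000 0.5000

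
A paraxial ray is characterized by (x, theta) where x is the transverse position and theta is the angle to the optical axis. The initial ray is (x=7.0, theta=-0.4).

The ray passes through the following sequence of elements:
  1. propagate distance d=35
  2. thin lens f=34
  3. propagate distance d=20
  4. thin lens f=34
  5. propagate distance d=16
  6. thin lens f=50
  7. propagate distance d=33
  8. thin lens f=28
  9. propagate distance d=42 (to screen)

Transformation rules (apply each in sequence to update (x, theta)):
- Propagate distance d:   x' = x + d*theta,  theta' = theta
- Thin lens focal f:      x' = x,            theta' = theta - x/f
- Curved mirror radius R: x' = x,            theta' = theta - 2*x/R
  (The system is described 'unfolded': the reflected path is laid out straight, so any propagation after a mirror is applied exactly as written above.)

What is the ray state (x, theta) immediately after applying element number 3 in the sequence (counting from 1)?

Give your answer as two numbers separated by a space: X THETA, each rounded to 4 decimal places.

Answer: -10.8824 -0.1941

Derivation:
Initial: x=7.0000 theta=-0.4000
After 1 (propagate distance d=35): x=-7.0000 theta=-0.4000
After 2 (thin lens f=34): x=-7.0000 theta=-33/170 (≈-0.1941)
After 3 (propagate distance d=20): x=-185/17 (≈-10.8824) theta=-33/170 (≈-0.1941)
Rounded to 4 decimal places: x = -10.8824, theta = -0.1941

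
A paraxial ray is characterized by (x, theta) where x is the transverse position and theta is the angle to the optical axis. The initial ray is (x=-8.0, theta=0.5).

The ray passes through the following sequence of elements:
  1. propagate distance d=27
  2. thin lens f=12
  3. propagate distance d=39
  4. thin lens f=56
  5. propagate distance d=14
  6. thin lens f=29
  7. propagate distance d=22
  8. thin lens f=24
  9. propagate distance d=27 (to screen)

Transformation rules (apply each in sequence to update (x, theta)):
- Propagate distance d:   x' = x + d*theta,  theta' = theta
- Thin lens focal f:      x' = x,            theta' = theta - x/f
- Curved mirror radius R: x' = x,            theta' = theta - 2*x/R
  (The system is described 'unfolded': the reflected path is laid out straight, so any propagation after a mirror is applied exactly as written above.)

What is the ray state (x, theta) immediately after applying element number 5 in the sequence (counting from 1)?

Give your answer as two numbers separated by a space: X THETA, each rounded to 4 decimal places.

Initial: x=-8.0000 theta=0.5000
After 1 (propagate distance d=27): x=5.5000 theta=0.5000
After 2 (thin lens f=12): x=5.5000 theta=1/24 (≈0.0417)
After 3 (propagate distance d=39): x=7.1250 theta=1/24 (≈0.0417)
After 4 (thin lens f=56): x=7.1250 theta=-115/1344 (≈-0.0856)
After 5 (propagate distance d=14): x=569/96 (≈5.9271) theta=-115/1344 (≈-0.0856)
Rounded to 4 decimal places: x = 5.9271, theta = -0.0856

Answer: 5.9271 -0.0856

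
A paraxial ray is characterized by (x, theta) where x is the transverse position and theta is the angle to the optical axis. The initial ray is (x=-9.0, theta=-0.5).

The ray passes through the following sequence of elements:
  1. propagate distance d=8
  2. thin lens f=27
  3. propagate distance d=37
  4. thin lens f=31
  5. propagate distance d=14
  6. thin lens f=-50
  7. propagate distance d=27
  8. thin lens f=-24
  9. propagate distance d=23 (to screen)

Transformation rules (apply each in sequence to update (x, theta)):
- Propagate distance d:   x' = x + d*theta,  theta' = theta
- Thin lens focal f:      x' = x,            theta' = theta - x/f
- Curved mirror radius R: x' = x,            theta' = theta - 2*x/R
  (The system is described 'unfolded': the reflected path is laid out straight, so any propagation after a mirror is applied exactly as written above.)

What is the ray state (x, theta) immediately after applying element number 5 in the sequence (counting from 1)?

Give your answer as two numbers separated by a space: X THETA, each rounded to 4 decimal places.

Answer: -7.7640 0.4229

Derivation:
Initial: x=-9.0000 theta=-0.5000
After 1 (propagate distance d=8): x=-13.0000 theta=-0.5000
After 2 (thin lens f=27): x=-13.0000 theta=-1/54 (≈-0.0185)
After 3 (propagate distance d=37): x=-739/54 (≈-13.6852) theta=-1/54 (≈-0.0185)
After 4 (thin lens f=31): x=-739/54 (≈-13.6852) theta=118/279 (≈0.4229)
After 5 (propagate distance d=14): x=-12997/1674 (≈-7.7640) theta=118/279 (≈0.4229)
Rounded to 4 decimal places: x = -7.7640, theta = 0.4229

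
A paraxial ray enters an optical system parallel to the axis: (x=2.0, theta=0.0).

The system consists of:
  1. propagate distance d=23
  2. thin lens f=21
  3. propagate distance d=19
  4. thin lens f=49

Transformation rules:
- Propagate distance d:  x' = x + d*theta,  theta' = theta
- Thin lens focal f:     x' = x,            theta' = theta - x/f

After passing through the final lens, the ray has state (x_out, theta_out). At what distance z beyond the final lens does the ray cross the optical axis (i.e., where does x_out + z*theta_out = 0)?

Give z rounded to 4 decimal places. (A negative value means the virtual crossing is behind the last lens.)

Answer: 1.9216

Derivation:
Initial: x=2.0000 theta=0.0000
After 1 (propagate distance d=23): x=2.0000 theta=0.0000
After 2 (thin lens f=21): x=2.0000 theta=-2/21 (≈-0.0952)
After 3 (propagate distance d=19): x=4/21 (≈0.1905) theta=-2/21 (≈-0.0952)
After 4 (thin lens f=49): x=4/21 (≈0.1905) theta=-34/343 (≈-0.0991)
z_focus = -x_out/theta_out = -(4/21)/(-34/343) = 98/51 ≈ 1.9216
Rounded to 4 decimal places: z = 1.9216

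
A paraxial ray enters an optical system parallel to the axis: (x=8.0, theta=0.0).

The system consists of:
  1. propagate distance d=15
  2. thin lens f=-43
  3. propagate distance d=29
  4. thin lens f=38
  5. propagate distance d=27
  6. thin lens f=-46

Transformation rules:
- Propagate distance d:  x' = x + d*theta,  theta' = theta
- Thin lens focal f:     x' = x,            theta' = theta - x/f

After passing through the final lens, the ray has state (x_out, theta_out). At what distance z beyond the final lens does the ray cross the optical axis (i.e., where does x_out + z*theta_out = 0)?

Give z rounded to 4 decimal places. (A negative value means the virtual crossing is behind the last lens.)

Initial: x=8.0000 theta=0.0000
After 1 (propagate distance d=15): x=8.0000 theta=0.0000
After 2 (thin lens f=-43): x=8.0000 theta=8/43 (≈0.1860)
After 3 (propagate distance d=29): x=576/43 (≈13.3953) theta=8/43 (≈0.1860)
After 4 (thin lens f=38): x=576/43 (≈13.3953) theta=-136/817 (≈-0.1665)
After 5 (propagate distance d=27): x=7272/817 (≈8.9009) theta=-136/817 (≈-0.1665)
After 6 (thin lens f=-46): x=7272/817 (≈8.9009) theta=508/18791 (≈0.0270)
z_focus = -x_out/theta_out = -(7272/817)/(508/18791) = -41814/127 ≈ -329.2441
Rounded to 4 decimal places: z = -329.2441

Answer: -329.2441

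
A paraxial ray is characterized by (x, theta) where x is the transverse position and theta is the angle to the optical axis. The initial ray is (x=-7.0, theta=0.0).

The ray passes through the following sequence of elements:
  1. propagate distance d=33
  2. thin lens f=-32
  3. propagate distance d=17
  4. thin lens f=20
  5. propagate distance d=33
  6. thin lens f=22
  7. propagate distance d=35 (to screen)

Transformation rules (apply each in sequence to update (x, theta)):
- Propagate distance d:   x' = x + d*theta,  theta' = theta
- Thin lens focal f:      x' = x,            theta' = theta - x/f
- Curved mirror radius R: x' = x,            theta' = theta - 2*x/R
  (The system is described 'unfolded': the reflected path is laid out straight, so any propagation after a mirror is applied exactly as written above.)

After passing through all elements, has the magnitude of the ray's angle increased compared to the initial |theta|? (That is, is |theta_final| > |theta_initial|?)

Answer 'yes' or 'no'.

Answer: yes

Derivation:
Initial: x=-7.0000 theta=0.0000
After 1 (propagate distance d=33): x=-7.0000 theta=0.0000
After 2 (thin lens f=-32): x=-7.0000 theta=-7/32 (≈-0.2188)
After 3 (propagate distance d=17): x=-343/32 (≈-10.7188) theta=-7/32 (≈-0.2188)
After 4 (thin lens f=20): x=-343/32 (≈-10.7188) theta=203/640 (≈0.3172)
After 5 (propagate distance d=33): x=-161/640 (≈-0.2516) theta=203/640 (≈0.3172)
After 6 (thin lens f=22): x=-161/640 (≈-0.2516) theta=4627/14080 (≈0.3286)
After 7 (propagate distance d=35 (to screen)): x=158403/14080 (≈11.2502) theta=4627/14080 (≈0.3286)
|theta_initial|=0.0000 |theta_final|=4627/14080 (≈0.3286) -> increased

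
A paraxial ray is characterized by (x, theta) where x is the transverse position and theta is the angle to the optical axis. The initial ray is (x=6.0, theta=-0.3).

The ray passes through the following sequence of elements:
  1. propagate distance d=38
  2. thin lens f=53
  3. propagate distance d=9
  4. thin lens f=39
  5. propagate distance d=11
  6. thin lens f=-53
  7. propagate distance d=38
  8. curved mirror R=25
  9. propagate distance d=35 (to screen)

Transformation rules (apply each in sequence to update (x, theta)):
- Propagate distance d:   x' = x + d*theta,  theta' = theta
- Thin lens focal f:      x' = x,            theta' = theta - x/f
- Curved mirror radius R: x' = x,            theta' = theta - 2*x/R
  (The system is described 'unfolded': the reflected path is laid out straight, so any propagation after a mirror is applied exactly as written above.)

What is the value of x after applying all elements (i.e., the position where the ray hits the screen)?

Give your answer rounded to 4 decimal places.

Initial: x=6.0000 theta=-0.3000
After 1 (propagate distance d=38): x=-5.4000 theta=-0.3000
After 2 (thin lens f=53): x=-5.4000 theta=-21/106 (≈-0.1981)
After 3 (propagate distance d=9): x=-3807/530 (≈-7.1830) theta=-21/106 (≈-0.1981)
After 4 (thin lens f=39): x=-3807/530 (≈-7.1830) theta=-48/3445 (≈-0.0139)
After 5 (propagate distance d=11): x=-50547/6890 (≈-7.3363) theta=-48/3445 (≈-0.0139)
After 6 (thin lens f=-53): x=-50547/6890 (≈-7.3363) theta=-11127/73034 (≈-0.1524)
After 7 (propagate distance d=38): x=-4793121/365170 (≈-13.1257) theta=-11127/73034 (≈-0.1524)
After 8 (curved mirror R=25): x=-4793121/365170 (≈-13.1257) theta=8195367/9129250 (≈0.8977)
After 9 (propagate distance d=35 (to screen)): x=16700982/912925 (≈18.2939) theta=8195367/9129250 (≈0.8977)
Rounded to 4 decimal places: x = 18.2939

Answer: 18.2939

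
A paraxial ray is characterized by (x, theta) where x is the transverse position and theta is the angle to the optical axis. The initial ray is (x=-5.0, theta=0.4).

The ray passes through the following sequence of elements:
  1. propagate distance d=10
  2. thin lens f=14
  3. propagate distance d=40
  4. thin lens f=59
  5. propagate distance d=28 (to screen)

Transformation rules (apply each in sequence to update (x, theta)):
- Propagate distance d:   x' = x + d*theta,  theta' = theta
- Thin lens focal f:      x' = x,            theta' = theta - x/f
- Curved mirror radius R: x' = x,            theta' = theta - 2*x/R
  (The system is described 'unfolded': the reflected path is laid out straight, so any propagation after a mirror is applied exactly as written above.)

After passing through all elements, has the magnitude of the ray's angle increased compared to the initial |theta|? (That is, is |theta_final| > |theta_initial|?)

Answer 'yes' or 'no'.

Answer: no

Derivation:
Initial: x=-5.0000 theta=0.4000
After 1 (propagate distance d=10): x=-1.0000 theta=0.4000
After 2 (thin lens f=14): x=-1.0000 theta=33/70 (≈0.4714)
After 3 (propagate distance d=40): x=125/7 (≈17.8571) theta=33/70 (≈0.4714)
After 4 (thin lens f=59): x=125/7 (≈17.8571) theta=697/4130 (≈0.1688)
After 5 (propagate distance d=28 (to screen)): x=46633/2065 (≈22.5826) theta=697/4130 (≈0.1688)
|theta_initial|=0.4000 |theta_final|=697/4130 (≈0.1688) -> not increased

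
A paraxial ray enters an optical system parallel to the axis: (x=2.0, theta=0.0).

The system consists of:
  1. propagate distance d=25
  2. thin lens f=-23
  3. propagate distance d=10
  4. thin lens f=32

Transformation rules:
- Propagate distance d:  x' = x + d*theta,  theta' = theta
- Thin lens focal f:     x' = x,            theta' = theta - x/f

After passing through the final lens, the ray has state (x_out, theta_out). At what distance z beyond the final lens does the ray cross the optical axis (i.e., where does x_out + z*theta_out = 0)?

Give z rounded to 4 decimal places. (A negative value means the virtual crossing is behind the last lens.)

Initial: x=2.0000 theta=0.0000
After 1 (propagate distance d=25): x=2.0000 theta=0.0000
After 2 (thin lens f=-23): x=2.0000 theta=2/23 (≈0.0870)
After 3 (propagate distance d=10): x=66/23 (≈2.8696) theta=2/23 (≈0.0870)
After 4 (thin lens f=32): x=66/23 (≈2.8696) theta=-1/368 (≈-0.0027)
z_focus = -x_out/theta_out = -(66/23)/(-1/368) = 1056.0000
Rounded to 4 decimal places: z = 1056.0000

Answer: 1056.0000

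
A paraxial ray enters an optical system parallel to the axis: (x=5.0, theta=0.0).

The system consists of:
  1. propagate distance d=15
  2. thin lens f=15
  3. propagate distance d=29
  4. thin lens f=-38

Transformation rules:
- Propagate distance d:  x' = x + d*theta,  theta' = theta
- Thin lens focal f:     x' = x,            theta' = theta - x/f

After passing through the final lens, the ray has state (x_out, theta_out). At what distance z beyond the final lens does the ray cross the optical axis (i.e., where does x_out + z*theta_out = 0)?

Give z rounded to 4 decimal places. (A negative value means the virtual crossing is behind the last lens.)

Answer: -10.2308

Derivation:
Initial: x=5.0000 theta=0.0000
After 1 (propagate distance d=15): x=5.0000 theta=0.0000
After 2 (thin lens f=15): x=5.0000 theta=-1/3 (≈-0.3333)
After 3 (propagate distance d=29): x=-14/3 (≈-4.6667) theta=-1/3 (≈-0.3333)
After 4 (thin lens f=-38): x=-14/3 (≈-4.6667) theta=-26/57 (≈-0.4561)
z_focus = -x_out/theta_out = -(-14/3)/(-26/57) = -133/13 ≈ -10.2308
Rounded to 4 decimal places: z = -10.2308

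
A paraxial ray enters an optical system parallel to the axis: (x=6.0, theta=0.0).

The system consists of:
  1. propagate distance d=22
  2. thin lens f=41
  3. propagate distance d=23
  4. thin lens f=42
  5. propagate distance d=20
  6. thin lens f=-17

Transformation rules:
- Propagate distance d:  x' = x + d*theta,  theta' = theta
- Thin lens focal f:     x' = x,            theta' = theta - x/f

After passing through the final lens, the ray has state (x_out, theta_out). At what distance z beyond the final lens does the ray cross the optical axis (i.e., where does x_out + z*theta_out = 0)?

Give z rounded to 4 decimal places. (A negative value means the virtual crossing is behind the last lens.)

Initial: x=6.0000 theta=0.0000
After 1 (propagate distance d=22): x=6.0000 theta=0.0000
After 2 (thin lens f=41): x=6.0000 theta=-6/41 (≈-0.1463)
After 3 (propagate distance d=23): x=108/41 (≈2.6341) theta=-6/41 (≈-0.1463)
After 4 (thin lens f=42): x=108/41 (≈2.6341) theta=-60/287 (≈-0.2091)
After 5 (propagate distance d=20): x=-444/287 (≈-1.5470) theta=-60/287 (≈-0.2091)
After 6 (thin lens f=-17): x=-444/287 (≈-1.5470) theta=-1464/4879 (≈-0.3001)
z_focus = -x_out/theta_out = -(-444/287)/(-1464/4879) = -629/122 ≈ -5.1557
Rounded to 4 decimal places: z = -5.1557

Answer: -5.1557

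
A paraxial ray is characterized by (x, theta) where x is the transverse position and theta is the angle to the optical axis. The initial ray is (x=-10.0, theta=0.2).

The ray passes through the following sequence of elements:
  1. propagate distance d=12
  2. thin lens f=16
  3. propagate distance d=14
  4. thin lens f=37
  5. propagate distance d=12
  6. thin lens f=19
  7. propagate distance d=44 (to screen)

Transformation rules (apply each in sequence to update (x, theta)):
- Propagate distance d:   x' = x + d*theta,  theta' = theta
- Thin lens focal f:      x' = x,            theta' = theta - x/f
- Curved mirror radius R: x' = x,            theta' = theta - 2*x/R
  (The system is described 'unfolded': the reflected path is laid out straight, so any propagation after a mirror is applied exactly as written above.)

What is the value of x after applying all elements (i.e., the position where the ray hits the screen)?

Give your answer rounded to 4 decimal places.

Initial: x=-10.0000 theta=0.2000
After 1 (propagate distance d=12): x=-7.6000 theta=0.2000
After 2 (thin lens f=16): x=-7.6000 theta=0.6750
After 3 (propagate distance d=14): x=1.8500 theta=0.6750
After 4 (thin lens f=37): x=1.8500 theta=0.6250
After 5 (propagate distance d=12): x=9.3500 theta=0.6250
After 6 (thin lens f=19): x=9.3500 theta=101/760 (≈0.1329)
After 7 (propagate distance d=44 (to screen)): x=1155/76 (≈15.1974) theta=101/760 (≈0.1329)
Rounded to 4 decimal places: x = 15.1974

Answer: 15.1974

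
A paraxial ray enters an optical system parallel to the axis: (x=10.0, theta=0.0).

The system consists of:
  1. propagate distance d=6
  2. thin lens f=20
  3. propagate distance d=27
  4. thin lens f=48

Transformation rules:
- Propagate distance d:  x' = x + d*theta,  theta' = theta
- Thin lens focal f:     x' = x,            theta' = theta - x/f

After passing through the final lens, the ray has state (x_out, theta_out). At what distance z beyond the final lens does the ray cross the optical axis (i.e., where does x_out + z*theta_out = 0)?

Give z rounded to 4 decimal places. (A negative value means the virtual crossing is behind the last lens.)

Initial: x=10.0000 theta=0.0000
After 1 (propagate distance d=6): x=10.0000 theta=0.0000
After 2 (thin lens f=20): x=10.0000 theta=-0.5000
After 3 (propagate distance d=27): x=-3.5000 theta=-0.5000
After 4 (thin lens f=48): x=-3.5000 theta=-41/96 (≈-0.4271)
z_focus = -x_out/theta_out = -(-3.5000)/(-41/96) = -336/41 ≈ -8.1951
Rounded to 4 decimal places: z = -8.1951

Answer: -8.1951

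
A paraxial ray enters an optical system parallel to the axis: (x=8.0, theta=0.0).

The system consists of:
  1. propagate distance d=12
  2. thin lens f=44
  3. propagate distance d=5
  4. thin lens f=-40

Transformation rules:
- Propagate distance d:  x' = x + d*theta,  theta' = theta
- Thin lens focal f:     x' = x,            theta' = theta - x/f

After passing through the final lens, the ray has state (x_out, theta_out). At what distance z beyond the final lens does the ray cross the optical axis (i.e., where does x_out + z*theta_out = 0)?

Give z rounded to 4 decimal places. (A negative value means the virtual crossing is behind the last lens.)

Answer: 1560.0000

Derivation:
Initial: x=8.0000 theta=0.0000
After 1 (propagate distance d=12): x=8.0000 theta=0.0000
After 2 (thin lens f=44): x=8.0000 theta=-2/11 (≈-0.1818)
After 3 (propagate distance d=5): x=78/11 (≈7.0909) theta=-2/11 (≈-0.1818)
After 4 (thin lens f=-40): x=78/11 (≈7.0909) theta=-1/220 (≈-0.0045)
z_focus = -x_out/theta_out = -(78/11)/(-1/220) = 1560.0000
Rounded to 4 decimal places: z = 1560.0000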